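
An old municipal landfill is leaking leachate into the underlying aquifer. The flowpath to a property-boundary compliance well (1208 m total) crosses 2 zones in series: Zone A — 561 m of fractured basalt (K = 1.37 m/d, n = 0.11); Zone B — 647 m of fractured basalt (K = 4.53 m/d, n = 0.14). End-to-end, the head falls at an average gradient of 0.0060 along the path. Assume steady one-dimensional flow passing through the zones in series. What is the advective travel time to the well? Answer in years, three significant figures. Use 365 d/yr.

For zones in series the flux q is common to all zones; the equivalent conductivity is the harmonic (thickness-weighted) mean, K_eq = L_total / Σ(L_j/K_j).
Σ(L/K) = 561/1.37 + 647/4.53 = 409.5 + 142.8 = 552.3 d
K_eq = L_total / Σ(L/K) = 1208 / 552.3 = 2.187 m/d
q = K_eq · i = 2.187 × 0.0060 = 0.01312 m/d (same in every zone)
Zone A: v = q/n = 0.01312/0.11 = 0.1193 m/d → t_A = 561/0.1193 = 4702 d
Zone B: v = q/n = 0.01312/0.14 = 0.09374 m/d → t_B = 647/0.09374 = 6902 d
Total t = 4702 + 6902 = 11600 d
   = 11600 / 365 = 31.8 yr

31.8 years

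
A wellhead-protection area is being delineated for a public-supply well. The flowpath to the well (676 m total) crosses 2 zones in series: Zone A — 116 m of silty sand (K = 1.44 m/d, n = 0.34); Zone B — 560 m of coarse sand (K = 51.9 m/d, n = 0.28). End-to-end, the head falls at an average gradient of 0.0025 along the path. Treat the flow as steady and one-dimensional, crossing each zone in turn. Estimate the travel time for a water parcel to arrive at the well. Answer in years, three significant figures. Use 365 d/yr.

29.1 years

Continuity: the same q passes through each zone, so ΔH = q·Σ(L_j/K_j) — the zones act as resistances in series.
Σ(L/K) = 116/1.44 + 560/51.9 = 80.56 + 10.79 = 91.35 d
K_eq = L_total / Σ(L/K) = 676 / 91.35 = 7.400 m/d
q = K_eq · i = 7.400 × 0.0025 = 0.01850 m/d (same in every zone)
Zone A: v = q/n = 0.01850/0.34 = 0.05442 m/d → t_A = 116/0.05442 = 2132 d
Zone B: v = q/n = 0.01850/0.28 = 0.06608 m/d → t_B = 560/0.06608 = 8475 d
Total t = 2132 + 8475 = 10610 d
   = 10610 / 365 = 29.1 yr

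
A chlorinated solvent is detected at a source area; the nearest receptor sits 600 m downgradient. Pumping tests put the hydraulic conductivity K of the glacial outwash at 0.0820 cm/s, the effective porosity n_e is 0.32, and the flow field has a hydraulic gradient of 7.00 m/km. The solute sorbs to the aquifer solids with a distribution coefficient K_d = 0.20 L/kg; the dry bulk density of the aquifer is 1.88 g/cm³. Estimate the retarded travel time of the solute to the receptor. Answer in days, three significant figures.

K = 0.0820 cm/s × 864 = 70.85 m/d
Darcy flux q = K·i = 70.85 × 0.0070 = 0.4959 m/d
Seepage velocity v = q / n = 0.4959 / 0.32 = 1.550 m/d
Retardation R = 1 + ρ_b·K_d/n = 1 + 1.88×0.20/0.32 = 2.175
Contaminant velocity v_c = v/R = 1.550/2.175 = 0.7126 m/d
t = L/v_c = 600/0.7126 = 842.0 d

842 days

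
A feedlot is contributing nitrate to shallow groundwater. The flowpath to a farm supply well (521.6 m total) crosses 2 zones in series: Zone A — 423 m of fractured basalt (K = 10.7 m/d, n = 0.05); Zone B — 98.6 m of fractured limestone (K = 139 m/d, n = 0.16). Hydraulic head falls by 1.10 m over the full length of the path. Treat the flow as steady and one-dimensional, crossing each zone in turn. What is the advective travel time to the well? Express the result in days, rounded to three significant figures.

Steady 1-D flow in series ⇒ the Darcy flux q is identical in every zone and the zone head losses add (resistances L/K in series).
Σ(L/K) = 423/10.7 + 98.6/139 = 39.53 + 0.7094 = 40.24 d
q = ΔH / Σ(L/K) = 1.10 / 40.24 = 0.02733 m/d (same in every zone)
Zone A: v = q/n = 0.02733/0.05 = 0.5467 m/d → t_A = 423/0.5467 = 773.7 d
Zone B: v = q/n = 0.02733/0.16 = 0.1708 m/d → t_B = 98.6/0.1708 = 577.1 d
Total t = 773.7 + 577.1 = 1351 d

1350 days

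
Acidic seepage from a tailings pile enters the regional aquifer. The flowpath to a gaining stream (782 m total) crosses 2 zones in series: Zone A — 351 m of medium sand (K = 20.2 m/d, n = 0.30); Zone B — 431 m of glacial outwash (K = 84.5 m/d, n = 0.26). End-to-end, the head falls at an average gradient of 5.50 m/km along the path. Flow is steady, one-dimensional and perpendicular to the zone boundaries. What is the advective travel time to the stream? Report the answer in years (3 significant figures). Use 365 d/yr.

3.11 years

Continuity: the same q passes through each zone, so ΔH = q·Σ(L_j/K_j) — the zones act as resistances in series.
Σ(L/K) = 351/20.2 + 431/84.5 = 17.38 + 5.101 = 22.48 d
K_eq = L_total / Σ(L/K) = 782 / 22.48 = 34.79 m/d
q = K_eq · i = 34.79 × 0.0055 = 0.1914 m/d (same in every zone)
Zone A: v = q/n = 0.1914/0.30 = 0.6378 m/d → t_A = 351/0.6378 = 550.3 d
Zone B: v = q/n = 0.1914/0.26 = 0.7360 m/d → t_B = 431/0.7360 = 585.6 d
Total t = 550.3 + 585.6 = 1136 d
   = 1136 / 365 = 3.11 yr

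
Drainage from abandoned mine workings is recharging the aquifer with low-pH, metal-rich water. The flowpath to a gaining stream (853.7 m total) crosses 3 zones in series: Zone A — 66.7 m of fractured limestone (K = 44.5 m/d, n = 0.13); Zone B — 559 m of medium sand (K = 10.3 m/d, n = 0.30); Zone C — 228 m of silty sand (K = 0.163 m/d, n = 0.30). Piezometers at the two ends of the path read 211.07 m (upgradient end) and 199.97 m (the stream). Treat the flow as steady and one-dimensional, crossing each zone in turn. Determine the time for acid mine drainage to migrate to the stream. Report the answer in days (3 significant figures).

32100 days

Total head drop ΔH = 211.07 − 199.97 = 11.10 m
Steady 1-D flow in series ⇒ the Darcy flux q is identical in every zone and the zone head losses add (resistances L/K in series).
Σ(L/K) = 66.7/44.5 + 559/10.3 + 228/0.163 = 1.499 + 54.27 + 1399 = 1455 d
q = ΔH / Σ(L/K) = 11.10 / 1455 = 0.007631 m/d (same in every zone)
Zone A: v = q/n = 0.007631/0.13 = 0.05870 m/d → t_A = 66.7/0.05870 = 1136 d
Zone B: v = q/n = 0.007631/0.30 = 0.02544 m/d → t_B = 559/0.02544 = 21980 d
Zone C: v = q/n = 0.007631/0.30 = 0.02544 m/d → t_C = 228/0.02544 = 8963 d
Total t = 1136 + 21980 + 8963 = 32070 d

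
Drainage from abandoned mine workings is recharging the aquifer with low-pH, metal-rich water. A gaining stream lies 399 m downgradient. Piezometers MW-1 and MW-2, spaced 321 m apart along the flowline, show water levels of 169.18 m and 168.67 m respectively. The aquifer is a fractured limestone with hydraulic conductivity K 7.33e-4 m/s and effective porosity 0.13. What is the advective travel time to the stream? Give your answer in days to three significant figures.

516 days

Hydraulic gradient i = (169.18 − 168.67) / 321 = 0.51 / 321 = 0.001589
K = 7.33e-4 m/s × 86400 s/d = 63.33 m/d
q = Ki = 63.33 × 0.001589 = 0.1006 m/d
Average linear velocity = 0.1006 / 0.13 = 0.7740 m/d
t = L / v = 399 / 0.7740 = 515.5 d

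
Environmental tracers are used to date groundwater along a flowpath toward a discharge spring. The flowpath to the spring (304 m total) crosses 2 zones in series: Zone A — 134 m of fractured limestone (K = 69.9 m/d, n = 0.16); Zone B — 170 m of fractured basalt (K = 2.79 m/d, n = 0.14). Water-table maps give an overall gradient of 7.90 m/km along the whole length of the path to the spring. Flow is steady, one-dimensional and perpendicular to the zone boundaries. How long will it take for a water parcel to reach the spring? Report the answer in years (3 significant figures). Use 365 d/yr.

Steady 1-D flow in series ⇒ the Darcy flux q is identical in every zone and the zone head losses add (resistances L/K in series).
Σ(L/K) = 134/69.9 + 170/2.79 = 1.917 + 60.93 = 62.85 d
K_eq = L_total / Σ(L/K) = 304 / 62.85 = 4.837 m/d
q = K_eq · i = 4.837 × 0.0079 = 0.03821 m/d (same in every zone)
Zone A: v = q/n = 0.03821/0.16 = 0.2388 m/d → t_A = 134/0.2388 = 561.1 d
Zone B: v = q/n = 0.03821/0.14 = 0.2729 m/d → t_B = 170/0.2729 = 622.8 d
Total t = 561.1 + 622.8 = 1184 d
   = 1184 / 365 = 3.24 yr

3.24 years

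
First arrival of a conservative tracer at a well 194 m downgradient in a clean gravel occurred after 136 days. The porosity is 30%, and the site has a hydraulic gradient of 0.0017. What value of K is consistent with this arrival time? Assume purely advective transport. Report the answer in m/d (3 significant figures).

252 m/d

v = L / t = 194 / 136 = 1.426 m/d
K = v · n / i = 1.426 × 0.30 / 0.0017 = 252 m/d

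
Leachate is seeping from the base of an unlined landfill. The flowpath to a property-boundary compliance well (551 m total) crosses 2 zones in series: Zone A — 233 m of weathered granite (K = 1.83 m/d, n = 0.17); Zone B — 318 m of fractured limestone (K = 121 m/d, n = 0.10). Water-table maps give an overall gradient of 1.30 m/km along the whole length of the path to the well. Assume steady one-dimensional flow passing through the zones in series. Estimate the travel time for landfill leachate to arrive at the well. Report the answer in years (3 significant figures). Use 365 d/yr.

Steady 1-D flow in series ⇒ the Darcy flux q is identical in every zone and the zone head losses add (resistances L/K in series).
Σ(L/K) = 233/1.83 + 318/121 = 127.3 + 2.628 = 130.0 d
K_eq = L_total / Σ(L/K) = 551 / 130.0 = 4.240 m/d
q = K_eq · i = 4.240 × 0.0013 = 0.005512 m/d (same in every zone)
Zone A: v = q/n = 0.005512/0.17 = 0.03242 m/d → t_A = 233/0.03242 = 7186 d
Zone B: v = q/n = 0.005512/0.10 = 0.05512 m/d → t_B = 318/0.05512 = 5769 d
Total t = 7186 + 5769 = 12960 d
   = 12960 / 365 = 35.5 yr

35.5 years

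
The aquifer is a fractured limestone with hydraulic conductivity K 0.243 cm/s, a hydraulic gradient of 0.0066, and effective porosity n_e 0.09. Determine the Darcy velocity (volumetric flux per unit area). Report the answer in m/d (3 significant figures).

1.39 m/d

K = 0.243 cm/s × 864 = 210.0 m/d
Specific discharge q = 210.0 × 0.0066 = 1.386 m/d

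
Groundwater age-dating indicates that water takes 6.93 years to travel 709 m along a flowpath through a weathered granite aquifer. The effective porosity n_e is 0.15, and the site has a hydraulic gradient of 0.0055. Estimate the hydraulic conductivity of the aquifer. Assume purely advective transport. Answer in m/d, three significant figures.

7.64 m/d

t = 6.93 years = 2529 d
v = L / t = 709 / 2529 = 0.2803 m/d
K = v · n / i = 0.2803 × 0.15 / 0.0055 = 7.64 m/d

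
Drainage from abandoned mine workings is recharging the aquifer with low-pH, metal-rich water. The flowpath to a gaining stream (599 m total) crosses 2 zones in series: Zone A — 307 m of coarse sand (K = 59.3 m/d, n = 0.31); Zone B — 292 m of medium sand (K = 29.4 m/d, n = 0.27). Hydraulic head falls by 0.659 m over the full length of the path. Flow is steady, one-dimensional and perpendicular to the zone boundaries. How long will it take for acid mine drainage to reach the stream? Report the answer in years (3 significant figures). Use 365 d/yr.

Steady 1-D flow in series ⇒ the Darcy flux q is identical in every zone and the zone head losses add (resistances L/K in series).
Σ(L/K) = 307/59.3 + 292/29.4 = 5.177 + 9.932 = 15.11 d
q = ΔH / Σ(L/K) = 0.659 / 15.11 = 0.04362 m/d (same in every zone)
Zone A: v = q/n = 0.04362/0.31 = 0.1407 m/d → t_A = 307/0.1407 = 2182 d
Zone B: v = q/n = 0.04362/0.27 = 0.1615 m/d → t_B = 292/0.1615 = 1808 d
Total t = 2182 + 1808 = 3990 d
   = 3990 / 365 = 10.9 yr

10.9 years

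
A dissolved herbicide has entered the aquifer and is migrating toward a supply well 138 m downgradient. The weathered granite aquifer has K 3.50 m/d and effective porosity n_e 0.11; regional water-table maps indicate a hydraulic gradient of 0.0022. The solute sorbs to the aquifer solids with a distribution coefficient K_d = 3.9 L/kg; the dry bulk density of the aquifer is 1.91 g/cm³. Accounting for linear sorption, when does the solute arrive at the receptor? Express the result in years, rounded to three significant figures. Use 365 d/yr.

Darcy flux q = K·i = 3.50 × 0.0022 = 0.007700 m/d
v = Ki/n = 3.50·0.0022/0.11 = 0.07000 m/d
Retardation R = 1 + ρ_b·K_d/n = 1 + 1.91×3.9/0.11 = 68.72
Contaminant velocity v_c = v/R = 0.07000/68.72 = 0.001019 m/d
t = L/v_c = 138/0.001019 = 135500 d
   = 135500/365 = 371 yr

371 years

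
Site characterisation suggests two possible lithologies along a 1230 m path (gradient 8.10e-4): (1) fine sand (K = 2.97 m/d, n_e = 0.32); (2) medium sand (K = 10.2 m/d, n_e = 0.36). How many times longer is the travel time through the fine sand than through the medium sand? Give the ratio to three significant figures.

3.05

Unit 1 (fine sand): v = 2.97×8.1e-4/0.32 = 0.007518 m/d, t = 1230/0.007518 = 163600 d
Unit 2 (medium sand): v = 10.2×8.1e-4/0.36 = 0.02295 m/d, t = 1230/0.02295 = 53590 d
t(fine sand) / t(medium sand) = 163600/53590 = 3.05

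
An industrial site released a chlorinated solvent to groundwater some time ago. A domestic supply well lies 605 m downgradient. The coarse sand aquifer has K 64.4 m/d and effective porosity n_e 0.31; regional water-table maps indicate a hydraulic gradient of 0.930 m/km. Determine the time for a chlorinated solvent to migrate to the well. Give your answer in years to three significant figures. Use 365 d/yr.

8.58 years

Darcy flux q = K·i = 64.4 × 9.3e-4 = 0.05989 m/d
Average linear velocity = 0.05989 / 0.31 = 0.1932 m/d
t = L / v = 605 / 0.1932 = 3131 d
   = 3131 / 365 = 8.58 yr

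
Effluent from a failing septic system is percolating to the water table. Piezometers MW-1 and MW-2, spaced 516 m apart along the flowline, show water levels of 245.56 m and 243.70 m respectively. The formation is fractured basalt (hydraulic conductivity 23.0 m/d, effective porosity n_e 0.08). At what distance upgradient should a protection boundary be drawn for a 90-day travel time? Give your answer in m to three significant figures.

Hydraulic gradient i = (245.56 − 243.70) / 516 = 1.86 / 516 = 0.003605
Specific discharge q = 23.0 × 0.003605 = 0.08291 m/d
Average linear velocity = 0.08291 / 0.08 = 1.036 m/d
L = v × T = 1.036 × 90 = 93.27 m

93.3 m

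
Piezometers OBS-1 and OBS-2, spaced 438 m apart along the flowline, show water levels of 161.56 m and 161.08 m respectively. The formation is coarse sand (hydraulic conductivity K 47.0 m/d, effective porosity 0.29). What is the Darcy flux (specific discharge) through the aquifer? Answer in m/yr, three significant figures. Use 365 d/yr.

18.8 m/yr

Hydraulic gradient i = (161.56 − 161.08) / 438 = 0.48 / 438 = 0.001096
q = Ki = 47.0 × 0.001096 = 0.05151 m/d
   = 0.05151 × 365 = 18.8 m/yr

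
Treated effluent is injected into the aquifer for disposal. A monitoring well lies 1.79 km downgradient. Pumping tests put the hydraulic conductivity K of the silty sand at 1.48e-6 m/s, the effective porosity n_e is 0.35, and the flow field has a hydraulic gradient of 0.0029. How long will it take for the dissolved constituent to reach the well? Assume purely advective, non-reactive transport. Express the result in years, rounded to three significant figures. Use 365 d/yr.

4630 years

K = 1.48e-6 m/s × 86400 s/d = 0.1279 m/d
Darcy flux q = K·i = 0.1279 × 0.0029 = 3.708e-4 m/d
Average linear velocity = 3.708e-4 / 0.35 = 0.001060 m/d
L = 1.79 km = 1790 m
t = L / v = 1790 / 0.001060 = 1.689e6 d
   = 1.689e6 / 365 = 4630 yr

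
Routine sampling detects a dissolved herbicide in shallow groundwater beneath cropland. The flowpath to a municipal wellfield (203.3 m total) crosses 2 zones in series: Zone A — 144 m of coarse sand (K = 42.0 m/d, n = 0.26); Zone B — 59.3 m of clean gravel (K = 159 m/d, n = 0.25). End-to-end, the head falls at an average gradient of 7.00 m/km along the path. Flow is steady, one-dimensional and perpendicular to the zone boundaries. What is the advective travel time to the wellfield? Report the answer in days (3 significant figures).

140 days

Steady 1-D flow in series ⇒ the Darcy flux q is identical in every zone and the zone head losses add (resistances L/K in series).
Σ(L/K) = 144/42.0 + 59.3/159 = 3.429 + 0.3730 = 3.802 d
K_eq = L_total / Σ(L/K) = 203.3 / 3.802 = 53.48 m/d
q = K_eq · i = 53.48 × 0.0070 = 0.3743 m/d (same in every zone)
Zone A: v = q/n = 0.3743/0.26 = 1.440 m/d → t_A = 144/1.440 = 100.0 d
Zone B: v = q/n = 0.3743/0.25 = 1.497 m/d → t_B = 59.3/1.497 = 39.60 d
Total t = 100.0 + 39.60 = 139.6 d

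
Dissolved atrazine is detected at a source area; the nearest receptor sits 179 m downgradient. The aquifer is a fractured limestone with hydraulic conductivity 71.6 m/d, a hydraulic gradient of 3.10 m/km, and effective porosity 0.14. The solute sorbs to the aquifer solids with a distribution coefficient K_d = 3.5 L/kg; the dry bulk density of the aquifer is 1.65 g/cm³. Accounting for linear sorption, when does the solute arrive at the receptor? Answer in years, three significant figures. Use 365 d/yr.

Specific discharge q = 71.6 × 0.0031 = 0.2220 m/d
Seepage velocity v = q / n = 0.2220 / 0.14 = 1.585 m/d
Retardation R = 1 + ρ_b·K_d/n = 1 + 1.65×3.5/0.14 = 42.25
Contaminant velocity v_c = v/R = 1.585/42.25 = 0.03752 m/d
t = L/v_c = 179/0.03752 = 4770 d
   = 4770/365 = 13.1 yr

13.1 years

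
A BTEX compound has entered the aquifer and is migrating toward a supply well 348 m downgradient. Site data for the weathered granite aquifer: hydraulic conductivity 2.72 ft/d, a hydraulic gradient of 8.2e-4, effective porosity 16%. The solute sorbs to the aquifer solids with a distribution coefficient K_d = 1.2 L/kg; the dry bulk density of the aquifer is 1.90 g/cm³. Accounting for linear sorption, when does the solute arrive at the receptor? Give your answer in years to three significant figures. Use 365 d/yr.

K = 2.72 ft/d × 0.3048 = 0.8291 m/d
Specific discharge q = 0.8291 × 8.2e-4 = 6.798e-4 m/d
v_s = q/n_e = 6.798e-4/0.16 = 0.004249 m/d
Retardation R = 1 + ρ_b·K_d/n = 1 + 1.90×1.2/0.16 = 15.25
Contaminant velocity v_c = v/R = 0.004249/15.25 = 2.786e-4 m/d
t = L/v_c = 348/2.786e-4 = 1.249e6 d
   = 1.249e6/365 = 3420 yr

3420 years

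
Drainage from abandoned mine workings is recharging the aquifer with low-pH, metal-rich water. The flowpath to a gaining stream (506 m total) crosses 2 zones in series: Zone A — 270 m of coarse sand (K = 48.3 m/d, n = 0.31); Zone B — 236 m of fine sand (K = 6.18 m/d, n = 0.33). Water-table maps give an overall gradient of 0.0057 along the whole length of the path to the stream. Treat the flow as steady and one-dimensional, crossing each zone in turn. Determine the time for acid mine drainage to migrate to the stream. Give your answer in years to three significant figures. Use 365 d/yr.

6.72 years

Steady 1-D flow in series ⇒ the Darcy flux q is identical in every zone and the zone head losses add (resistances L/K in series).
Σ(L/K) = 270/48.3 + 236/6.18 = 5.590 + 38.19 = 43.78 d
K_eq = L_total / Σ(L/K) = 506 / 43.78 = 11.56 m/d
q = K_eq · i = 11.56 × 0.0057 = 0.06588 m/d (same in every zone)
Zone A: v = q/n = 0.06588/0.31 = 0.2125 m/d → t_A = 270/0.2125 = 1270 d
Zone B: v = q/n = 0.06588/0.33 = 0.1996 m/d → t_B = 236/0.1996 = 1182 d
Total t = 1270 + 1182 = 2453 d
   = 2453 / 365 = 6.72 yr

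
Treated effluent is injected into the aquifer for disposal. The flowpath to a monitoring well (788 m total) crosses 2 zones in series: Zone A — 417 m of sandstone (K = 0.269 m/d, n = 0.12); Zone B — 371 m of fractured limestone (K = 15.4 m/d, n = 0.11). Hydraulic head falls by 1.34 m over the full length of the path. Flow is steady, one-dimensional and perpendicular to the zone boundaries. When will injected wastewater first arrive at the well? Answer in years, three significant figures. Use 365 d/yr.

292 years

Continuity: the same q passes through each zone, so ΔH = q·Σ(L_j/K_j) — the zones act as resistances in series.
Σ(L/K) = 417/0.269 + 371/15.4 = 1550 + 24.09 = 1574 d
q = ΔH / Σ(L/K) = 1.34 / 1574 = 8.512e-4 m/d (same in every zone)
Zone A: v = q/n = 8.512e-4/0.12 = 0.007093 m/d → t_A = 417/0.007093 = 58790 d
Zone B: v = q/n = 8.512e-4/0.11 = 0.007738 m/d → t_B = 371/0.007738 = 47940 d
Total t = 58790 + 47940 = 106700 d
   = 106700 / 365 = 292 yr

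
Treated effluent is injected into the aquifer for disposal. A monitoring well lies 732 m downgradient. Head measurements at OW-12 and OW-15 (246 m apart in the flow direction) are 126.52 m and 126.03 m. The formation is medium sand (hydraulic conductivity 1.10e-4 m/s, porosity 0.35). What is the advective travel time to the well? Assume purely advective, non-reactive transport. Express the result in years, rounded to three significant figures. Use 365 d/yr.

Hydraulic gradient i = (126.52 − 126.03) / 246 = 0.49 / 246 = 0.001992
K = 1.10e-4 m/s × 86400 s/d = 9.504 m/d
Darcy flux q = K·i = 9.504 × 0.001992 = 0.01893 m/d
Average linear velocity = 0.01893 / 0.35 = 0.05409 m/d
t = L / v = 732 / 0.05409 = 13530 d
   = 13530 / 365 = 37.1 yr

37.1 years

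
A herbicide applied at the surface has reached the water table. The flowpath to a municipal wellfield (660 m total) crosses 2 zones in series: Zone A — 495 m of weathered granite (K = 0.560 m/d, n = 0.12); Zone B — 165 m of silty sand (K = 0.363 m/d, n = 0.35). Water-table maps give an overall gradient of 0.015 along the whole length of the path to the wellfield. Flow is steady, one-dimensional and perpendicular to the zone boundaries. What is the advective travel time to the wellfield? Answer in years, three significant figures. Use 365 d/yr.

For zones in series the flux q is common to all zones; the equivalent conductivity is the harmonic (thickness-weighted) mean, K_eq = L_total / Σ(L_j/K_j).
Σ(L/K) = 495/0.560 + 165/0.363 = 883.9 + 454.5 = 1338 d
K_eq = L_total / Σ(L/K) = 660 / 1338 = 0.4931 m/d
q = K_eq · i = 0.4931 × 0.015 = 0.007396 m/d (same in every zone)
Zone A: v = q/n = 0.007396/0.12 = 0.06164 m/d → t_A = 495/0.06164 = 8031 d
Zone B: v = q/n = 0.007396/0.35 = 0.02113 m/d → t_B = 165/0.02113 = 7808 d
Total t = 8031 + 7808 = 15840 d
   = 15840 / 365 = 43.4 yr

43.4 years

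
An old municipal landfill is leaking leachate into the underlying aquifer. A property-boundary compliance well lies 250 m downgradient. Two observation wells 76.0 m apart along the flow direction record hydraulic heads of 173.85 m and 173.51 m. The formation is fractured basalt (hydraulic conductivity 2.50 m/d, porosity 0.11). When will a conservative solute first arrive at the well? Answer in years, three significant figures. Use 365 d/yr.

6.74 years

Hydraulic gradient i = (173.85 − 173.51) / 76.0 = 0.34 / 76.0 = 0.004474
Specific discharge q = 2.50 × 0.004474 = 0.01118 m/d
Seepage velocity v = q / n = 0.01118 / 0.11 = 0.1017 m/d
t = L / v = 250 / 0.1017 = 2459 d
   = 2459 / 365 = 6.74 yr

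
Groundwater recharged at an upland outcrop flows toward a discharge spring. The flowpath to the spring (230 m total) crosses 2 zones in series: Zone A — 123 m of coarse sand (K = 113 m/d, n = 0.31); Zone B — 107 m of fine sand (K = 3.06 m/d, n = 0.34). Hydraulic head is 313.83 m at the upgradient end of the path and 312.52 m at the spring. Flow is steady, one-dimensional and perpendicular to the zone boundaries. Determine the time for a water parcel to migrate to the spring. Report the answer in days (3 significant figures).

2050 days

Total head drop ΔH = 313.83 − 312.52 = 1.31 m
Continuity: the same q passes through each zone, so ΔH = q·Σ(L_j/K_j) — the zones act as resistances in series.
Σ(L/K) = 123/113 + 107/3.06 = 1.088 + 34.97 = 36.06 d
q = ΔH / Σ(L/K) = 1.31 / 36.06 = 0.03633 m/d (same in every zone)
Zone A: v = q/n = 0.03633/0.31 = 0.1172 m/d → t_A = 123/0.1172 = 1049 d
Zone B: v = q/n = 0.03633/0.34 = 0.1069 m/d → t_B = 107/0.1069 = 1001 d
Total t = 1049 + 1001 = 2051 d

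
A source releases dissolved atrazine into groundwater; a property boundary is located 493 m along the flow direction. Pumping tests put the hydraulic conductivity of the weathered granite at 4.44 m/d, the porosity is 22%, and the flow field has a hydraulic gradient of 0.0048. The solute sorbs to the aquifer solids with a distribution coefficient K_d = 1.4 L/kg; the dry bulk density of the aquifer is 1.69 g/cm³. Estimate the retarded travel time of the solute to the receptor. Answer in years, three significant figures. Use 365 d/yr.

164 years

Specific discharge q = 4.44 × 0.0048 = 0.02131 m/d
v_s = q/n_e = 0.02131/0.22 = 0.09687 m/d
Retardation R = 1 + ρ_b·K_d/n = 1 + 1.69×1.4/0.22 = 11.75
Contaminant velocity v_c = v/R = 0.09687/11.75 = 0.008241 m/d
t = L/v_c = 493/0.008241 = 59820 d
   = 59820/365 = 164 yr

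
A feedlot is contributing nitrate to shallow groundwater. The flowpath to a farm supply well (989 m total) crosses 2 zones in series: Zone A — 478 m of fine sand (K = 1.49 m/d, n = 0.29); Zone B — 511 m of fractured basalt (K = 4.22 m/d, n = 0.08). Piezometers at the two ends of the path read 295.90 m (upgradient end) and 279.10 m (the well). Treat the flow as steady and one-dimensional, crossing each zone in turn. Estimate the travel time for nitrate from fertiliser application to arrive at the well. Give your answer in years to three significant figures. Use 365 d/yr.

12.9 years

Total head drop ΔH = 295.90 − 279.10 = 16.80 m
Continuity: the same q passes through each zone, so ΔH = q·Σ(L_j/K_j) — the zones act as resistances in series.
Σ(L/K) = 478/1.49 + 511/4.22 = 320.8 + 121.1 = 441.9 d
q = ΔH / Σ(L/K) = 16.80 / 441.9 = 0.03802 m/d (same in every zone)
Zone A: v = q/n = 0.03802/0.29 = 0.1311 m/d → t_A = 478/0.1311 = 3646 d
Zone B: v = q/n = 0.03802/0.08 = 0.4752 m/d → t_B = 511/0.4752 = 1075 d
Total t = 3646 + 1075 = 4721 d
   = 4721 / 365 = 12.9 yr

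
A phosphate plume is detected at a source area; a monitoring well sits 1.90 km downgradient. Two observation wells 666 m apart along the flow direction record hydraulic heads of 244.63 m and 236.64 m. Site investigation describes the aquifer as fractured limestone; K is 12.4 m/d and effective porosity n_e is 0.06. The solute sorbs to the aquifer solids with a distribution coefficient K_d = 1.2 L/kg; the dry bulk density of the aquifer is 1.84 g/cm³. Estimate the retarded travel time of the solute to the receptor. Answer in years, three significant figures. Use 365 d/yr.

79.4 years

Hydraulic gradient i = (244.63 − 236.64) / 666 = 7.99 / 666 = 0.01200
q = Ki = 12.4 × 0.01200 = 0.1488 m/d
v = Ki/n = 12.4·0.01200/0.06 = 2.479 m/d
Retardation R = 1 + ρ_b·K_d/n = 1 + 1.84×1.2/0.06 = 37.80
Contaminant velocity v_c = v/R = 2.479/37.80 = 0.06559 m/d
L = 1.90 km = 1900 m
t = L/v_c = 1900/0.06559 = 28970 d
   = 28970/365 = 79.4 yr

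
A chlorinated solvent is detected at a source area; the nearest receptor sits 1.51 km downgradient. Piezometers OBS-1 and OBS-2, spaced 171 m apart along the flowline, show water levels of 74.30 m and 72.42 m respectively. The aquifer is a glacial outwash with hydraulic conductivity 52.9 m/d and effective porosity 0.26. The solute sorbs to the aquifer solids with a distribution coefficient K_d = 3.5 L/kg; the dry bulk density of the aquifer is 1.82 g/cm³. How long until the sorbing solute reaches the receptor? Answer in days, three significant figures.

Hydraulic gradient i = (74.30 − 72.42) / 171 = 1.88 / 171 = 0.01099
Specific discharge q = 52.9 × 0.01099 = 0.5816 m/d
v = Ki/n = 52.9·0.01099/0.26 = 2.237 m/d
Retardation R = 1 + ρ_b·K_d/n = 1 + 1.82×3.5/0.26 = 25.50
Contaminant velocity v_c = v/R = 2.237/25.50 = 0.08772 m/d
L = 1.51 km = 1510 m
t = L/v_c = 1510/0.08772 = 17210 d

17200 days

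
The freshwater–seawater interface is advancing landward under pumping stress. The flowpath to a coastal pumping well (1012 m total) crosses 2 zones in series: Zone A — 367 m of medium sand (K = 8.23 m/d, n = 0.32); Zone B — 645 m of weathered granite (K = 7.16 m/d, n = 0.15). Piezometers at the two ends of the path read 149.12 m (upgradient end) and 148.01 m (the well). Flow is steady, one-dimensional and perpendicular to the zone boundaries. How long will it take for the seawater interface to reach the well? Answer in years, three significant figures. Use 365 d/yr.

71.2 years

Total head drop ΔH = 149.12 − 148.01 = 1.11 m
Steady 1-D flow in series ⇒ the Darcy flux q is identical in every zone and the zone head losses add (resistances L/K in series).
Σ(L/K) = 367/8.23 + 645/7.16 = 44.59 + 90.08 = 134.7 d
q = ΔH / Σ(L/K) = 1.11 / 134.7 = 0.008242 m/d (same in every zone)
Zone A: v = q/n = 0.008242/0.32 = 0.02576 m/d → t_A = 367/0.02576 = 14250 d
Zone B: v = q/n = 0.008242/0.15 = 0.05495 m/d → t_B = 645/0.05495 = 11740 d
Total t = 14250 + 11740 = 25990 d
   = 25990 / 365 = 71.2 yr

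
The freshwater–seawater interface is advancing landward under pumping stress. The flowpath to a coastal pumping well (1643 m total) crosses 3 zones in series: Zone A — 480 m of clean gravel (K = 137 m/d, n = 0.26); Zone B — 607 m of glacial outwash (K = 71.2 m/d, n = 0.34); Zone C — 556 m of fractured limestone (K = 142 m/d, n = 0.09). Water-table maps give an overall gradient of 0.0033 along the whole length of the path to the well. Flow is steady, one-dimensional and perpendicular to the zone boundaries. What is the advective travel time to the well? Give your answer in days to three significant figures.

Continuity: the same q passes through each zone, so ΔH = q·Σ(L_j/K_j) — the zones act as resistances in series.
Σ(L/K) = 480/137 + 607/71.2 + 556/142 = 3.504 + 8.525 + 3.915 = 15.94 d
K_eq = L_total / Σ(L/K) = 1643 / 15.94 = 103.0 m/d
q = K_eq · i = 103.0 × 0.0033 = 0.3400 m/d (same in every zone)
Zone A: v = q/n = 0.3400/0.26 = 1.308 m/d → t_A = 480/1.308 = 367.0 d
Zone B: v = q/n = 0.3400/0.34 = 1.000 m/d → t_B = 607/1.000 = 606.9 d
Zone C: v = q/n = 0.3400/0.09 = 3.778 m/d → t_C = 556/3.778 = 147.2 d
Total t = 367.0 + 606.9 + 147.2 = 1121 d

1120 days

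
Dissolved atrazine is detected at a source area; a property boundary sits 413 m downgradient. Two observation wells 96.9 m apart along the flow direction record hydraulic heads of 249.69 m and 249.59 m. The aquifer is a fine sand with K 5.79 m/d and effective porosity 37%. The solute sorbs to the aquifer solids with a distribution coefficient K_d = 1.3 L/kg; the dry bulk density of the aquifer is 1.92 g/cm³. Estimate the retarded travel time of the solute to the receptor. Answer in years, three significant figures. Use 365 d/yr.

543 years

Hydraulic gradient i = (249.69 − 249.59) / 96.9 = 0.10 / 96.9 = 0.001032
q = Ki = 5.79 × 0.001032 = 0.005975 m/d
v_s = q/n_e = 0.005975/0.37 = 0.01615 m/d
Retardation R = 1 + ρ_b·K_d/n = 1 + 1.92×1.3/0.37 = 7.746
Contaminant velocity v_c = v/R = 0.01615/7.746 = 0.002085 m/d
t = L/v_c = 413/0.002085 = 198100 d
   = 198100/365 = 543 yr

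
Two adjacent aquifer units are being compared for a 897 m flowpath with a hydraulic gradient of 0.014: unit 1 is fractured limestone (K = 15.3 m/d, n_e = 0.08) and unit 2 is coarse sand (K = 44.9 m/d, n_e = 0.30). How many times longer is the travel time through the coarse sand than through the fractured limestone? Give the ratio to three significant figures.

Unit 1 (fractured limestone): v = 15.3×0.014/0.08 = 2.677 m/d, t = 897/2.677 = 335.0 d
Unit 2 (coarse sand): v = 44.9×0.014/0.30 = 2.095 m/d, t = 897/2.095 = 428.1 d
t(coarse sand) / t(fractured limestone) = 428.1/335.0 = 1.28

1.28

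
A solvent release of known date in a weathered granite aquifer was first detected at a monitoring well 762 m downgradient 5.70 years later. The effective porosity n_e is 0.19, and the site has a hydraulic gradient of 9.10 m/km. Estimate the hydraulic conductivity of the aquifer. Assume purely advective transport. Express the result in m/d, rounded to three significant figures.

t = 5.70 years = 2081 d
v = L / t = 762 / 2081 = 0.3663 m/d
K = v · n / i = 0.3663 × 0.19 / 0.0091 = 7.65 m/d

7.65 m/d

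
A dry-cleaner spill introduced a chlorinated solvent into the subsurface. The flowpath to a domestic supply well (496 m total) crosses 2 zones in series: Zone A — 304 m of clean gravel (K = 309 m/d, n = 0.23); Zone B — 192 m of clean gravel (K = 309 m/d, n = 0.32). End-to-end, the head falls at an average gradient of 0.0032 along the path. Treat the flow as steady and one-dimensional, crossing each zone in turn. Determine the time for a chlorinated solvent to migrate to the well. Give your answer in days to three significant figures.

Continuity: the same q passes through each zone, so ΔH = q·Σ(L_j/K_j) — the zones act as resistances in series.
Σ(L/K) = 304/309 + 192/309 = 0.9838 + 0.6214 = 1.605 d
K_eq = L_total / Σ(L/K) = 496 / 1.605 = 309.0 m/d
q = K_eq · i = 309.0 × 0.0032 = 0.9888 m/d (same in every zone)
Zone A: v = q/n = 0.9888/0.23 = 4.299 m/d → t_A = 304/4.299 = 70.71 d
Zone B: v = q/n = 0.9888/0.32 = 3.090 m/d → t_B = 192/3.090 = 62.14 d
Total t = 70.71 + 62.14 = 132.8 d

133 days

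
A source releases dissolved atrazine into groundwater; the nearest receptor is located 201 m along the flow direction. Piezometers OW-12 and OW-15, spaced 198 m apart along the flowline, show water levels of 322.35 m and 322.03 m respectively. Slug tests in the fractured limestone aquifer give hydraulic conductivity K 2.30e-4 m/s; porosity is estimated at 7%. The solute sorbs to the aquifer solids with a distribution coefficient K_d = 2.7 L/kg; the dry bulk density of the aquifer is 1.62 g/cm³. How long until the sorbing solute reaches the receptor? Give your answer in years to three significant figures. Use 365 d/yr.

76.2 years

Hydraulic gradient i = (322.35 − 322.03) / 198 = 0.32 / 198 = 0.001616
K = 2.30e-4 m/s × 86400 s/d = 19.87 m/d
q = Ki = 19.87 × 0.001616 = 0.03212 m/d
v_s = q/n_e = 0.03212/0.07 = 0.4588 m/d
Retardation R = 1 + ρ_b·K_d/n = 1 + 1.62×2.7/0.07 = 63.49
Contaminant velocity v_c = v/R = 0.4588/63.49 = 0.007227 m/d
t = L/v_c = 201/0.007227 = 27810 d
   = 27810/365 = 76.2 yr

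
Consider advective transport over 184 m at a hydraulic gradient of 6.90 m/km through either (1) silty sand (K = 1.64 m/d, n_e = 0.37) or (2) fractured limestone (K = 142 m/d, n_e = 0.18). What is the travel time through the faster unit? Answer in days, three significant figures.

Unit 1 (silty sand): v = 1.64×0.0069/0.37 = 0.03058 m/d, t = 184/0.03058 = 6016 d
Unit 2 (fractured limestone): v = 142×0.0069/0.18 = 5.443 m/d, t = 184/5.443 = 33.80 d
Faster unit: t = 33.8 d

33.8 days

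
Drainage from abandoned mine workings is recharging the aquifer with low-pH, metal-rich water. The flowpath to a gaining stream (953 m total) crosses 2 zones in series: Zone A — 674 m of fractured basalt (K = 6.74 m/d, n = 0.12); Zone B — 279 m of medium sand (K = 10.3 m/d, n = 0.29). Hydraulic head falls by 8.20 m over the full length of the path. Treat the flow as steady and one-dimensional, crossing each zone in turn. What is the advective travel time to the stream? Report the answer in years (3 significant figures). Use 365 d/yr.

6.87 years

Continuity: the same q passes through each zone, so ΔH = q·Σ(L_j/K_j) — the zones act as resistances in series.
Σ(L/K) = 674/6.74 + 279/10.3 = 100.0 + 27.09 = 127.1 d
q = ΔH / Σ(L/K) = 8.20 / 127.1 = 0.06452 m/d (same in every zone)
Zone A: v = q/n = 0.06452/0.12 = 0.5377 m/d → t_A = 674/0.5377 = 1254 d
Zone B: v = q/n = 0.06452/0.29 = 0.2225 m/d → t_B = 279/0.2225 = 1254 d
Total t = 1254 + 1254 = 2507 d
   = 2507 / 365 = 6.87 yr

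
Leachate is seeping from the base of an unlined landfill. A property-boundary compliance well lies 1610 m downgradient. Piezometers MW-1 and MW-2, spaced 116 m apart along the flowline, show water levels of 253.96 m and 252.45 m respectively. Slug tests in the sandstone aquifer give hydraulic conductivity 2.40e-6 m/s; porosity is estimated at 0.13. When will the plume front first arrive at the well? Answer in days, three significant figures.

77500 days

Hydraulic gradient i = (253.96 − 252.45) / 116 = 1.51 / 116 = 0.01302
K = 2.40e-6 m/s × 86400 s/d = 0.2074 m/d
Darcy flux q = K·i = 0.2074 × 0.01302 = 0.002699 m/d
Seepage velocity v = q / n = 0.002699 / 0.13 = 0.02076 m/d
t = L / v = 1610 / 0.02076 = 77540 d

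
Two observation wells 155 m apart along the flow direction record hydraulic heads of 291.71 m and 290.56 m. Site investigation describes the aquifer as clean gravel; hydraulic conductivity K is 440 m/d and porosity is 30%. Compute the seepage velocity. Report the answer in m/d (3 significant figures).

10.9 m/d

Hydraulic gradient i = (291.71 − 290.56) / 155 = 1.15 / 155 = 0.007419
q = Ki = 440 × 0.007419 = 3.265 m/d
Seepage velocity v = q / n = 3.265 / 0.30 = 10.88 m/d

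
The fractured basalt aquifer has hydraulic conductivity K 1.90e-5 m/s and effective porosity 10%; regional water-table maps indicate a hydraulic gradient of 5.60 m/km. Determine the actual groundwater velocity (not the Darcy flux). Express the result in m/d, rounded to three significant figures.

K = 1.90e-5 m/s × 86400 s/d = 1.642 m/d
Darcy flux q = K·i = 1.642 × 0.0056 = 0.009193 m/d
v_s = q/n_e = 0.009193/0.10 = 0.09193 m/d

0.0919 m/d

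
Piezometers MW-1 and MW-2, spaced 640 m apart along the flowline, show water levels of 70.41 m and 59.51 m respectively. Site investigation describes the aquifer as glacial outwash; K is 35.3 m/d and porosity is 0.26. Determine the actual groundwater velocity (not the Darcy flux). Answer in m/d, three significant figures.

2.31 m/d

Hydraulic gradient i = (70.41 − 59.51) / 640 = 10.90 / 640 = 0.01703
Darcy flux q = K·i = 35.3 × 0.01703 = 0.6012 m/d
v_s = q/n_e = 0.6012/0.26 = 2.312 m/d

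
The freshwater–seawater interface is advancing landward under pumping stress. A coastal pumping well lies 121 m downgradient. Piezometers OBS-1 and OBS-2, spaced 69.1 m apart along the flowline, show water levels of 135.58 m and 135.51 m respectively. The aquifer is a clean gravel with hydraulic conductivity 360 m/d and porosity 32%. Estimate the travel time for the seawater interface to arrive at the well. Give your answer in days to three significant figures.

Hydraulic gradient i = (135.58 − 135.51) / 69.1 = 0.07 / 69.1 = 0.001013
Specific discharge q = 360 × 0.001013 = 0.3647 m/d
v = Ki/n = 360·0.001013/0.32 = 1.140 m/d
t = L / v = 121 / 1.140 = 106.2 d

106 days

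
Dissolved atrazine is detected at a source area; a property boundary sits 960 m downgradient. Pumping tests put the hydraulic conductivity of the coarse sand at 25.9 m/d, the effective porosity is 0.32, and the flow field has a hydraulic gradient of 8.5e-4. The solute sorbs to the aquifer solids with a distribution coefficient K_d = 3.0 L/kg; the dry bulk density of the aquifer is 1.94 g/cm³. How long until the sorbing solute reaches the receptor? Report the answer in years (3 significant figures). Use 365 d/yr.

734 years

Darcy flux q = K·i = 25.9 × 8.5e-4 = 0.02201 m/d
Average linear velocity = 0.02201 / 0.32 = 0.06880 m/d
Retardation R = 1 + ρ_b·K_d/n = 1 + 1.94×3.0/0.32 = 19.19
Contaminant velocity v_c = v/R = 0.06880/19.19 = 0.003586 m/d
t = L/v_c = 960/0.003586 = 267700 d
   = 267700/365 = 734 yr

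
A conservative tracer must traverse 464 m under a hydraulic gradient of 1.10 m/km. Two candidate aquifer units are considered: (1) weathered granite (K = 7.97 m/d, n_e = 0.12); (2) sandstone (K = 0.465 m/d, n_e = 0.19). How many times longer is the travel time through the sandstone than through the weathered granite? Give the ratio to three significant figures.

27.1

Unit 1 (weathered granite): v = 7.97×0.0011/0.12 = 0.07306 m/d, t = 464/0.07306 = 6351 d
Unit 2 (sandstone): v = 0.465×0.0011/0.19 = 0.002692 m/d, t = 464/0.002692 = 172400 d
t(sandstone) / t(weathered granite) = 172400/6351 = 27.1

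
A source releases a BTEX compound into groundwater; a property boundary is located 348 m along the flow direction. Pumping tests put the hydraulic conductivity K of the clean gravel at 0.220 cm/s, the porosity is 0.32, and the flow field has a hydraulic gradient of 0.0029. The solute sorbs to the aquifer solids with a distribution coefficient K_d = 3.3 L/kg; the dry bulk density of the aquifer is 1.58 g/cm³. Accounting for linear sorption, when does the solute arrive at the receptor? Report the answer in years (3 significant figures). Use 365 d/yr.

9.57 years

K = 0.220 cm/s × 864 = 190.1 m/d
Specific discharge q = 190.1 × 0.0029 = 0.5512 m/d
Average linear velocity = 0.5512 / 0.32 = 1.723 m/d
Retardation R = 1 + ρ_b·K_d/n = 1 + 1.58×3.3/0.32 = 17.29
Contaminant velocity v_c = v/R = 1.723/17.29 = 0.09961 m/d
t = L/v_c = 348/0.09961 = 3494 d
   = 3494/365 = 9.57 yr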